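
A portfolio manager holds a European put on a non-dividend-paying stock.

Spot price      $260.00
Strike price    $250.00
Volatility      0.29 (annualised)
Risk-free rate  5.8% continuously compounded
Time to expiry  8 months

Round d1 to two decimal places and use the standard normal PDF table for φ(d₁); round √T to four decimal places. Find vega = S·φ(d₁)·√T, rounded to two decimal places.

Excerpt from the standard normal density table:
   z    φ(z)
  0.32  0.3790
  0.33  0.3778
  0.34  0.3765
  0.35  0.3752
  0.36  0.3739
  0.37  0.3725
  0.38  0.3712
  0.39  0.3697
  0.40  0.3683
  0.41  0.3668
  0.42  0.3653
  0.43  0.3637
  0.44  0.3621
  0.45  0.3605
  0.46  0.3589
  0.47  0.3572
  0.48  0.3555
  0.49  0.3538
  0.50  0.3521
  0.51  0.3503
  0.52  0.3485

T = 0.6667;  σ√T = 0.2368
d₁ = [ln(260/250) + (0.058 + 0.29²/2)·0.6667] / 0.2368 = [0.0392 + 0.0667] / 0.2368 = 0.4473 which rounds to 0.45
√T = √0.6667 = 0.8165
φ(d₁) = φ(0.45) = 0.3605
vega = S·φ(d₁)·√T = 260·0.3605·0.8165 = 76.5305

76.53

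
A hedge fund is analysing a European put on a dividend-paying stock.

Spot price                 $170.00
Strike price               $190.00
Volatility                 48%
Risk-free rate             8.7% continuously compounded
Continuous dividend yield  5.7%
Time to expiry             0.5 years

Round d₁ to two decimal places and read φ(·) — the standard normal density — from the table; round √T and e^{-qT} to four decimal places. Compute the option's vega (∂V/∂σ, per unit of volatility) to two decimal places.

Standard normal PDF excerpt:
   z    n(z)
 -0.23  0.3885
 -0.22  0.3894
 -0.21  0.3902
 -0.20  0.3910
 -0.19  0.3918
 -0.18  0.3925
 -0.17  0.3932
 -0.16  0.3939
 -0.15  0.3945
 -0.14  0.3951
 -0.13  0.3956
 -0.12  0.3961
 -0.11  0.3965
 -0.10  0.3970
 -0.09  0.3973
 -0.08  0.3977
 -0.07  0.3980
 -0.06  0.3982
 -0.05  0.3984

46.32

T = 0.5;  σ√T = 0.3394
d₁ = [ln(170/190) + (0.087 − 0.057 + 0.48²/2)·0.5] / 0.3394 = [-0.1112 + 0.0726] / 0.3394 = -0.1138 ≈ -0.11
√T = √0.5 = 0.7071
φ(d₁) = φ(-0.11) = 0.3965
exp(−qT) = exp(−0.057·0.5) = 0.9719
vega = S·exp(−qT)·φ(d₁)·√T = 170·0.9719·0.3965·0.7071 = 46.3228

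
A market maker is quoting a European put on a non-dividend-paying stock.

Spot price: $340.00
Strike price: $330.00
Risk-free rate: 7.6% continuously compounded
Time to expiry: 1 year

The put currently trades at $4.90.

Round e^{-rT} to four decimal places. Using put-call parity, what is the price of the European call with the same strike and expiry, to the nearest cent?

$39.06

e^(−rT) = e^(−0.076·1) = 0.9268
Put-call parity: C − P = S − K·e^(−rT) = 340 − 330·0.9268 = 340 − 305.8440 = 34.1560
C = P + (C − P) = 4.90 + (34.1560) = 39.0560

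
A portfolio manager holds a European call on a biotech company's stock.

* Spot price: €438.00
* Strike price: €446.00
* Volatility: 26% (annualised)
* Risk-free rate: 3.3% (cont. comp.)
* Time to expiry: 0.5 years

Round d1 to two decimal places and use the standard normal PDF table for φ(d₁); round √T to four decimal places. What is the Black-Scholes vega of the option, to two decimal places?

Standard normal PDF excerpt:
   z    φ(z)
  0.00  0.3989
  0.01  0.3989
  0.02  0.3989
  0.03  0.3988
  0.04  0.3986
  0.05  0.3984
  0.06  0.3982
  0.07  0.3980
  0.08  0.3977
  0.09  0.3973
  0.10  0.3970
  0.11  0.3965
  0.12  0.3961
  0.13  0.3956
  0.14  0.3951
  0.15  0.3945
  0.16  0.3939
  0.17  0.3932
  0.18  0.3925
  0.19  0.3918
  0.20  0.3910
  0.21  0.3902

T = 0.5;  σ√T = 0.1838
d₁ = [ln(438/446) + (0.033 + ½·0.26²)·0.5] / (σ√T) = (-0.0181 + 0.0334) / 0.1838 = 0.0832 which rounds to 0.08
√T = √0.5 = 0.7071
φ(d₁) = φ(0.08) = 0.3977
vega = S·φ(d₁)·√T = 438·0.3977·0.7071 = 123.1716
(Vega is the same for a European call and put with the same parameters.)

123.17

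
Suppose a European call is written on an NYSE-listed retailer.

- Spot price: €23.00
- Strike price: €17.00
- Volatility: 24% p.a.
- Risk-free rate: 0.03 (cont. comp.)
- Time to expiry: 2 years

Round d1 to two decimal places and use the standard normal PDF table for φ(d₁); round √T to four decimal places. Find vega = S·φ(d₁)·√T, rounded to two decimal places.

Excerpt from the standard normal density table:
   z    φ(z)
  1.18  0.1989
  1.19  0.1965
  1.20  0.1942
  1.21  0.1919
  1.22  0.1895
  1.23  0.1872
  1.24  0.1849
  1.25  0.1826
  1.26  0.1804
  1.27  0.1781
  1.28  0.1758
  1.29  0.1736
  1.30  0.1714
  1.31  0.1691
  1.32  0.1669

σ√T = 0.24·√2 = 0.3394
ln(S/K) + (r + σ²/2)T = ln(23/17) + (0.03 + 0.24²/2)·2 = 0.3023 + 0.1176 = 0.4199
d₁ = 0.4199 / 0.3394 = 1.2371 ≈ 1.24
√T = √2 = 1.4142
φ(d₁) = φ(1.24) = 0.1849
vega = S·φ(d₁)·√T = 23·0.1849·1.4142 = 6.0142
(The put has the same vega.)

6.01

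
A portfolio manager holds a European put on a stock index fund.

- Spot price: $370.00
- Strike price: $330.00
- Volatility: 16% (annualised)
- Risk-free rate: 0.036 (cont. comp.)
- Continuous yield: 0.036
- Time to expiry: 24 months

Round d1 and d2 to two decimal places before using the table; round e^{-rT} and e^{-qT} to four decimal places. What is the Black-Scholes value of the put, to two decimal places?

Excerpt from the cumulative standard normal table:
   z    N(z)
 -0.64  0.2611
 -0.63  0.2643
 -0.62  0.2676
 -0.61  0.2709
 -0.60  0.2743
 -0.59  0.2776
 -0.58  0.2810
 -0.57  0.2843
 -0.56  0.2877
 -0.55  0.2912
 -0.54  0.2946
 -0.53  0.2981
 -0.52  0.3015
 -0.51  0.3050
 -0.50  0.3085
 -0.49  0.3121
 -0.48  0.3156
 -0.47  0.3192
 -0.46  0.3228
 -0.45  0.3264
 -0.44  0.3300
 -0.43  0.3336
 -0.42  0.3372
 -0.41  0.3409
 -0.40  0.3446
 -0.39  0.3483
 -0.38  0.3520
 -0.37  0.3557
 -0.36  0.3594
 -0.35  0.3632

$14.82

σ√T = 0.16 × 1.4142 = 0.2263
ln(S/K) + (r − q + σ²/2)T = ln(370/330) + (0.036 − 0.036 + 0.16²/2)·2 = 0.1144 + 0.0256 = 0.1400
d₁ = 0.1400 / 0.2263 = 0.6188 ⇒ 0.62
d₂ = d₁ − σ√T = 0.6188 − 0.2263 = 0.3925 ⇒ 0.39
e^(−qT) = e^(−0.036·2) = 0.9305;  e^(−rT) = e^(−0.036·2) = 0.9305
P = 330·0.9305·N(-0.39) − 370·0.9305·N(-0.62) = 330·0.9305·0.3483 − 370·0.9305·0.2676 = 106.9507 − 92.1307 = 14.8201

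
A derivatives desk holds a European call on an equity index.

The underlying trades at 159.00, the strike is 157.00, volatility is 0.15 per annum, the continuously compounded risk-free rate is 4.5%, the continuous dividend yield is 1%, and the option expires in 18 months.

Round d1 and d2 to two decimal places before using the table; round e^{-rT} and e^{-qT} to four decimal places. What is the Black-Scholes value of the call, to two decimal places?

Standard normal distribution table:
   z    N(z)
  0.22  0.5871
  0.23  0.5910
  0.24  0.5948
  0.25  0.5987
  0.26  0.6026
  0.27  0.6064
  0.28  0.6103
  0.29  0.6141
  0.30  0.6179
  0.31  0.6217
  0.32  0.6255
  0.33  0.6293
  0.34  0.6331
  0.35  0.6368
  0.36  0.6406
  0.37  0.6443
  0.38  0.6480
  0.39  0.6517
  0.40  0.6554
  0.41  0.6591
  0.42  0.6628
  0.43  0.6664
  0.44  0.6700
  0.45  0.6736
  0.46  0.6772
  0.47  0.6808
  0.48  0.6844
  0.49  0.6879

T = 1.5;  σ√T = 0.1837
d₁ = [ln(159/157) + (0.045 − 0.01 + ½·0.15²)·1.5] / (σ√T) = (0.0127 + 0.0694) / 0.1837 = 0.4465 → 0.45
d₂ = 0.4465 − 0.1837 = 0.2628 → 0.26
e^(−qT) = e^(−0.01·1.5) = 0.9851;  e^(−rT) = e^(−0.045·1.5) = 0.9347
N(d₁) = N(0.45) = 0.6736;  N(d₂) = N(0.26) = 0.6026
C = 159·0.9851·0.6736 − 157·0.9347·0.6026 = 105.5066 − 88.4303 = 17.0763

17.08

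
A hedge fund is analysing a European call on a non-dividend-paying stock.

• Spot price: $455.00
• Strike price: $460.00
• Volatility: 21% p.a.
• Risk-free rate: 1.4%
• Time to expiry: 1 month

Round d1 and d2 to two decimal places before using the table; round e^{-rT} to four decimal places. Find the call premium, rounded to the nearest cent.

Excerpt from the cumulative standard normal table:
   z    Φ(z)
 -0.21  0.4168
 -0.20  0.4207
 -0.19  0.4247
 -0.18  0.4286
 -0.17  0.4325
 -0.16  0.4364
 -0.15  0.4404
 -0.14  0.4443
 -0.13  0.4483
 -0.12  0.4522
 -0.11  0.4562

σ√T = 0.21·√0.08333 = 0.0606
d₁ = [ln(455/460) + (0.014 + ½·0.21²)·0.08333] / (σ√T) = (-0.0109 + 0.0030) / 0.0606 = -0.1307 which rounds to -0.13
d₂ = -0.1307 − 0.0606 = -0.1913 which rounds to -0.19
e^(−rT) = e^(−0.014·0.08333) = 0.9988
N(d₁) = N(-0.13) = 0.4483;  N(d₂) = N(-0.19) = 0.4247
C = 455·0.4483 − 460·0.9988·0.4247 = 203.9765 − 195.1276 = 8.8489

$8.85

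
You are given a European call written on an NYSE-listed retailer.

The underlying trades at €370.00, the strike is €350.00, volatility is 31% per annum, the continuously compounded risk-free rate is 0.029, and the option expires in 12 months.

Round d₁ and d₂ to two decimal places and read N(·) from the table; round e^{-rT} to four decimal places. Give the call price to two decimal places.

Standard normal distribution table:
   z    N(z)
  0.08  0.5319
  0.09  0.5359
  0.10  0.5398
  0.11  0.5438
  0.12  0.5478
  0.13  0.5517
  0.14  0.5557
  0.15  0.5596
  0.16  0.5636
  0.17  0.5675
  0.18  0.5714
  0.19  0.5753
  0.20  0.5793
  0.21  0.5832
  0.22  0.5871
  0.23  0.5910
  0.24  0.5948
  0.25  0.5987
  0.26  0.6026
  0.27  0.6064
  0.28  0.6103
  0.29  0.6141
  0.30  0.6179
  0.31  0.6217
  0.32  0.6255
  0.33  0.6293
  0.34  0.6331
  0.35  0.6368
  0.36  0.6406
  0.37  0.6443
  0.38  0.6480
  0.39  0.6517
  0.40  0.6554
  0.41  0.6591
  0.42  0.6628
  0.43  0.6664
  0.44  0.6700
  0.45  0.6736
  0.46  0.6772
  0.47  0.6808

€60.32

σ√T = 0.31·√1 = 0.3100
ln(S/K) + (r + σ²/2)T = ln(370/350) + (0.029 + 0.31²/2)·1 = 0.0556 + 0.0771 = 0.1326
d₁ = 0.1326 / 0.3100 = 0.4278 ⇒ 0.43
d₂ = d₁ − σ√T = 0.4278 − 0.3100 = 0.1178 ⇒ 0.12
e^(−rT) = e^(−0.029·1) = 0.9714
N(d₁) = N(0.43) = 0.6664;  N(d₂) = N(0.12) = 0.5478
C = 370·0.6664 − 350·0.9714·0.5478 = 246.5680 − 186.2465 = 60.3215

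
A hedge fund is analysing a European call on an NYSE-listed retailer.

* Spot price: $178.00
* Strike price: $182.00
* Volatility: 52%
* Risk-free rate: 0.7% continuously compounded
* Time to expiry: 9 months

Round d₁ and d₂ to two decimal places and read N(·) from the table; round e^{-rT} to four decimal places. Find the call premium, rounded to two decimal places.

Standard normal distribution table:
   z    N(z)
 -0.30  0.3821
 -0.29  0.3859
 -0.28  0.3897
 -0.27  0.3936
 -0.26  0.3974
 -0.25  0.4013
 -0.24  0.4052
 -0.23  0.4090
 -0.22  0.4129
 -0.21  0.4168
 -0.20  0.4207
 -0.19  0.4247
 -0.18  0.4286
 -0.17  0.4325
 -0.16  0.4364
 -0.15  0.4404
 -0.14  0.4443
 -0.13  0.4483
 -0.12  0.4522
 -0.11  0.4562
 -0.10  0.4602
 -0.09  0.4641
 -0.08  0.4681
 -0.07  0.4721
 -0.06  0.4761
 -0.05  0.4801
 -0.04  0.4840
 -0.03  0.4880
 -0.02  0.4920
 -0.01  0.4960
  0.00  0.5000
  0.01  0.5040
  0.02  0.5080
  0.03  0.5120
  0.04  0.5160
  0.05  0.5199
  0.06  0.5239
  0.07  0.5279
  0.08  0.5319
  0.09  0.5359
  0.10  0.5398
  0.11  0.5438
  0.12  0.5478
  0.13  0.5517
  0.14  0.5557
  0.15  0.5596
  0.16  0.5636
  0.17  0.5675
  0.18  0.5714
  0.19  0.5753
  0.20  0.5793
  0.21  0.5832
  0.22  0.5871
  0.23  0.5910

σ√T = 0.52·√0.75 = 0.4503
d₁ = [ln(178/182) + (0.007 + ½·0.52²)·0.75] / (σ√T) = (-0.0222 + 0.1067) / 0.4503 = 0.1875 which rounds to 0.19
d₂ = 0.1875 − 0.4503 = -0.2629 which rounds to -0.26
exp(−rT) = exp(−0.007·0.75) = 0.9948
N(d₁) = N(0.19) = 0.5753;  N(d₂) = N(-0.26) = 0.3974
C = 178·0.5753 − 182·0.9948·0.3974 = 102.4034 − 71.9507 = 30.4527

$30.45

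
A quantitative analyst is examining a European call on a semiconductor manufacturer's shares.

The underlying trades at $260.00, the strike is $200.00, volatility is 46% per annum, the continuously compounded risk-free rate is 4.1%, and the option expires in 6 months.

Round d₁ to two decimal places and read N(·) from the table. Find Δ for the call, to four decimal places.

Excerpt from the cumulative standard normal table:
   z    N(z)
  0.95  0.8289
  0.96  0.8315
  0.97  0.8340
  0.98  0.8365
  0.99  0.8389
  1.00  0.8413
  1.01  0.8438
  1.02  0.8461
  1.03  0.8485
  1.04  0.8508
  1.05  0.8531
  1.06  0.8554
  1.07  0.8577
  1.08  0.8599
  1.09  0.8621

0.8485

σ√T = 0.46·√0.5 = 0.3253
d₁ = [ln(260/200) + (0.041 + 0.46²/2)·0.5] / 0.3253 = [0.2624 + 0.0734] / 0.3253 = 1.0323 ⇒ 1.03
N(d₁) = N(1.03) = 0.8485
Δ_call = N(d₁) = 0.8485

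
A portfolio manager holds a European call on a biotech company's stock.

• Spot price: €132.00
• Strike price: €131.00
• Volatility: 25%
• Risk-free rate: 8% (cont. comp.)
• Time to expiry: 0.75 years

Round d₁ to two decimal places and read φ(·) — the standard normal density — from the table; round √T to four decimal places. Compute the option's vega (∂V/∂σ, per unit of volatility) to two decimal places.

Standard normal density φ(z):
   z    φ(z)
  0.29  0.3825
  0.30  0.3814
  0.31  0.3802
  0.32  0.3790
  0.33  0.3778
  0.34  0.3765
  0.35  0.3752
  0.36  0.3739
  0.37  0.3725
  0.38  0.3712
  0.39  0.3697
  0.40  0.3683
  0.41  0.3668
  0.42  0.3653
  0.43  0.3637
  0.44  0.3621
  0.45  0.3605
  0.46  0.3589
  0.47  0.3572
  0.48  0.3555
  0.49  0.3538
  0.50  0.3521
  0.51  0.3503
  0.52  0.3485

41.76

σ√T = 0.25 × 0.8660 = 0.2165
ln(S/K) + (r + σ²/2)T = ln(132/131) + (0.08 + 0.25²/2)·0.75 = 0.0076 + 0.0834 = 0.0910
d₁ = 0.0910 / 0.2165 = 0.4205 which rounds to 0.42
√T = √0.75 = 0.8660
φ(d₁) = φ(0.42) = 0.3653
vega = S·φ(d₁)·√T = 132·0.3653·0.8660 = 41.7582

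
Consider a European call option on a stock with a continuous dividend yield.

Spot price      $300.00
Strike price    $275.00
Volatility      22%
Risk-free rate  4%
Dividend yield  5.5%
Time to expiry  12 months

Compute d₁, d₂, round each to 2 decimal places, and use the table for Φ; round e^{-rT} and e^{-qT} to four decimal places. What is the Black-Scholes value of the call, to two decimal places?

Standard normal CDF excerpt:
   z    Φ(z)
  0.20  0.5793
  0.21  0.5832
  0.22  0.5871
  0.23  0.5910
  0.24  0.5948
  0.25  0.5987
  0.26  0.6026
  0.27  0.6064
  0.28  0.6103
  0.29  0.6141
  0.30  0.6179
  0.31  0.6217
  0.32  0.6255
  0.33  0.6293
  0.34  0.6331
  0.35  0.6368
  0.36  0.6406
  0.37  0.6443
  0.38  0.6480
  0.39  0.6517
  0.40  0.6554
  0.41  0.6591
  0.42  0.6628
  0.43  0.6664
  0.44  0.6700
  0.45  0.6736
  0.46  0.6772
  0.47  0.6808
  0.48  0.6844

σ√T = 0.22·√1 = 0.2200
d₁ = [ln(300/275) + (0.04 − 0.055 + 0.22²/2)·1] / 0.2200 = [0.0870 + 0.0092] / 0.2200 = 0.4373 which rounds to 0.44
d₂ = d₁ − σ√T = 0.4373 − 0.2200 = 0.2173 which rounds to 0.22
e^(−qT) = e^(−0.055·1) = 0.9465;  e^(−rT) = e^(−0.04·1) = 0.9608
C = 300·0.9465·N(0.44) − 275·0.9608·N(0.22) = 300·0.9465·0.6700 − 275·0.9608·0.5871 = 190.2465 − 155.1236 = 35.1229

$35.12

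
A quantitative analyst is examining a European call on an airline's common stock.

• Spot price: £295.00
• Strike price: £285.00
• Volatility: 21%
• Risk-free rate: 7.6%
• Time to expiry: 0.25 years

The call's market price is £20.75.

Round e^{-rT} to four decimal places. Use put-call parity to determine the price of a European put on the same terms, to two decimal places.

£5.39

exp(−rT) = exp(−0.076·0.25) = 0.9812
Put-call parity: C − P = S − K·e^(−rT) = 295 − 285·0.9812 = 295 − 279.6420 = 15.3580
P = C − (C − P) = 20.75 − (15.3580) = 5.3920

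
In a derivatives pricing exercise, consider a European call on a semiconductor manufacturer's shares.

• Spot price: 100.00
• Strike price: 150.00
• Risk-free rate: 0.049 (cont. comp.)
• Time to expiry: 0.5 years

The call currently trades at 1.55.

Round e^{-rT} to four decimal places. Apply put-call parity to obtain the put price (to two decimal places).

47.92

exp(−rT) = exp(−0.049·0.5) = 0.9758
Put-call parity: C − P = S − K·e^(−rT) = 100 − 150·0.9758 = 100 − 146.3700 = -46.3700
P = C − (C − P) = 1.55 − (-46.3700) = 47.9200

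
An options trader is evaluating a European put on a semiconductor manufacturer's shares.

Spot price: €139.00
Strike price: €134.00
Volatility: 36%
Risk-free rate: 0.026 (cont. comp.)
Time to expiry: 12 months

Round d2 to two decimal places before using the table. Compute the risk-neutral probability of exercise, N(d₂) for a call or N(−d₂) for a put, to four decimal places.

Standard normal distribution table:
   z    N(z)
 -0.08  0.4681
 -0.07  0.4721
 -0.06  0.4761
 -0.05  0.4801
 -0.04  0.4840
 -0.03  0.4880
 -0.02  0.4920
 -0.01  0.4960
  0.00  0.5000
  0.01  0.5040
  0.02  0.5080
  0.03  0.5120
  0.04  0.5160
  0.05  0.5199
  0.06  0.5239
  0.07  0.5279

0.5040

σ√T = 0.36 × 1.0000 = 0.3600
d₁ = [ln(139/134) + (0.026 + ½·0.36²)·1] / (σ√T) = (0.0366 + 0.0908) / 0.3600 = 0.3540 ⇒ 0.35
d₂ = 0.3540 − 0.3600 = -0.0060 ⇒ -0.01
Pr(exercise) under Q = N(−d₂) = N(0.01) = 0.5040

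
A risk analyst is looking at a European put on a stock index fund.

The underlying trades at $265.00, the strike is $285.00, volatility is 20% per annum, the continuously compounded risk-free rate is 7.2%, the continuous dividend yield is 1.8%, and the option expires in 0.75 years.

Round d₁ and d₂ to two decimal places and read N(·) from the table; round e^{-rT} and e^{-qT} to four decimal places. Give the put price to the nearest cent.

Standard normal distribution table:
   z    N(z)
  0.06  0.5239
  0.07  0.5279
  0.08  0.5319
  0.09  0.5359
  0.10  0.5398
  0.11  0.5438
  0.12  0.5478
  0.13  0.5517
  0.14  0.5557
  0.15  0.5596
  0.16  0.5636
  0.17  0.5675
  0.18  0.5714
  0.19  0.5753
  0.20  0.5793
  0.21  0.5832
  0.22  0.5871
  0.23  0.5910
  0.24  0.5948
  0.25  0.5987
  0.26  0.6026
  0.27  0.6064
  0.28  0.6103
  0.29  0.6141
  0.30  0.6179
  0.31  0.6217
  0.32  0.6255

$22.60

σ√T = 0.2·√0.75 = 0.1732
ln(S/K) + (r − q + σ²/2)T = ln(265/285) + (0.072 − 0.018 + 0.2²/2)·0.75 = -0.0728 + 0.0555 = -0.0173
d₁ = -0.0173 / 0.1732 = -0.0996 ≈ -0.10
d₂ = d₁ − σ√T = -0.0996 − 0.1732 = -0.2729 ≈ -0.27
e^(−qT) = e^(−0.018·0.75) = 0.9866;  e^(−rT) = e^(−0.072·0.75) = 0.9474
P = 285·0.9474·N(0.27) − 265·0.9866·N(0.10) = 285·0.9474·0.6064 − 265·0.9866·0.5398 = 163.7335 − 141.1302 = 22.6033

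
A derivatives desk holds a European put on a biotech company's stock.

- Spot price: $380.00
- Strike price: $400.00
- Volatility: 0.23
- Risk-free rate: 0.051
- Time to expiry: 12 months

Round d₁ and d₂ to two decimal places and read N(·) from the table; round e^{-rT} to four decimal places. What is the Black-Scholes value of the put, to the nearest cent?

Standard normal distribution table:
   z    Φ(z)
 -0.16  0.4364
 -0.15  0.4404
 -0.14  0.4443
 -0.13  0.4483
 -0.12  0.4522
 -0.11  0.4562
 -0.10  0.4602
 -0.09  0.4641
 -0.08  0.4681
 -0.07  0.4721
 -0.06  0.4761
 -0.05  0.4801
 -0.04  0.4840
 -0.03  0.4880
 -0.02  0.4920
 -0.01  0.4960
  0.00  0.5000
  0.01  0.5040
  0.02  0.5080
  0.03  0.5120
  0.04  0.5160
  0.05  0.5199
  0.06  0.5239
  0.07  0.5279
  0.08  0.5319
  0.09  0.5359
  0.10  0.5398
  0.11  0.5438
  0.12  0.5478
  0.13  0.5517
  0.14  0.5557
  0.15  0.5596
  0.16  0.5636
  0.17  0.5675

T = 1;  σ√T = 0.2300
d₁ = [ln(380/400) + (0.051 + ½·0.23²)·1] / (σ√T) = (-0.0513 + 0.0774) / 0.2300 = 0.1137 ⇒ 0.11
d₂ = 0.1137 − 0.2300 = -0.1163 ⇒ -0.12
exp(−rT) = exp(−0.051·1) = 0.9503
N(−d₂) = N(0.12) = 0.5478;  N(−d₁) = N(-0.11) = 0.4562
P = 400·0.9503·0.5478 − 380·0.4562 = 208.2297 − 173.3560 = 34.8737

$34.87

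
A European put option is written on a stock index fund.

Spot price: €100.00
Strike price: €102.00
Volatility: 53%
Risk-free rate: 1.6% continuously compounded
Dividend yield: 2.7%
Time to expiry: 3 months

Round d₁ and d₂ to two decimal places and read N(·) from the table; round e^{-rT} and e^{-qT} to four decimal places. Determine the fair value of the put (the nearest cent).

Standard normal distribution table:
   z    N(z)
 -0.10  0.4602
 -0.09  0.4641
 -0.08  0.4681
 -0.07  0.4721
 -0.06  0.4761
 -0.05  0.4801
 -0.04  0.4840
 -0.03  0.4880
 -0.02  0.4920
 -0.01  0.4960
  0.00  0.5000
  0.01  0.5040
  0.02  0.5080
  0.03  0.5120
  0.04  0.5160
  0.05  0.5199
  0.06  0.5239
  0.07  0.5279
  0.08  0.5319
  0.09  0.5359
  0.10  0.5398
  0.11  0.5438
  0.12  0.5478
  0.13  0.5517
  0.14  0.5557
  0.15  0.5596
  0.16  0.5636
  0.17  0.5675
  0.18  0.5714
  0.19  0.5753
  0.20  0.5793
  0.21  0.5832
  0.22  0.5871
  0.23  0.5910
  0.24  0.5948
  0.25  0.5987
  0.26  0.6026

σ√T = 0.53 × 0.5000 = 0.2650
d₁ = [ln(100/102) + (0.016 − 0.027 + 0.53²/2)·0.25] / 0.2650 = [-0.0198 + 0.0324] / 0.2650 = 0.0474 ⇒ 0.05
d₂ = d₁ − σ√T = 0.0474 − 0.2650 = -0.2176 ⇒ -0.22
e^(−qT) = e^(−0.027·0.25) = 0.9933;  e^(−rT) = e^(−0.016·0.25) = 0.9960
N(−d₂) = N(0.22) = 0.5871;  N(−d₁) = N(-0.05) = 0.4801
P = 102·0.9960·0.5871 − 100·0.9933·0.4801 = 59.6447 − 47.6883 = 11.9563

€11.96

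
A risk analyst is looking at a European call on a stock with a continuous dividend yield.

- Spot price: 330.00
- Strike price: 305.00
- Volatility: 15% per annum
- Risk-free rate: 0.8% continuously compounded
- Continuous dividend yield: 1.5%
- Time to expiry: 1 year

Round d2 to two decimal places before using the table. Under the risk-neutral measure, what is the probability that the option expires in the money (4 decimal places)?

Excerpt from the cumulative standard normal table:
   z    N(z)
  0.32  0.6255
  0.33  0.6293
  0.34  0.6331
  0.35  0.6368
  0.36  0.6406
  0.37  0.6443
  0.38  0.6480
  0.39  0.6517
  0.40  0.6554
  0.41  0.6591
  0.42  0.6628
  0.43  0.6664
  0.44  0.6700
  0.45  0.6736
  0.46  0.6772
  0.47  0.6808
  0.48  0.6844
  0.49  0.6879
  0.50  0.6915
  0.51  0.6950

0.6554

σ√T = 0.15 × 1.0000 = 0.1500
d₁ = [ln(330/305) + (0.008 − 0.015 + ½·0.15²)·1] / (σ√T) = (0.0788 + 0.0043) / 0.1500 = 0.5535 ≈ 0.55
d₂ = 0.5535 − 0.1500 = 0.4035 ≈ 0.40
Pr(exercise) under Q = N(d₂) = 0.6554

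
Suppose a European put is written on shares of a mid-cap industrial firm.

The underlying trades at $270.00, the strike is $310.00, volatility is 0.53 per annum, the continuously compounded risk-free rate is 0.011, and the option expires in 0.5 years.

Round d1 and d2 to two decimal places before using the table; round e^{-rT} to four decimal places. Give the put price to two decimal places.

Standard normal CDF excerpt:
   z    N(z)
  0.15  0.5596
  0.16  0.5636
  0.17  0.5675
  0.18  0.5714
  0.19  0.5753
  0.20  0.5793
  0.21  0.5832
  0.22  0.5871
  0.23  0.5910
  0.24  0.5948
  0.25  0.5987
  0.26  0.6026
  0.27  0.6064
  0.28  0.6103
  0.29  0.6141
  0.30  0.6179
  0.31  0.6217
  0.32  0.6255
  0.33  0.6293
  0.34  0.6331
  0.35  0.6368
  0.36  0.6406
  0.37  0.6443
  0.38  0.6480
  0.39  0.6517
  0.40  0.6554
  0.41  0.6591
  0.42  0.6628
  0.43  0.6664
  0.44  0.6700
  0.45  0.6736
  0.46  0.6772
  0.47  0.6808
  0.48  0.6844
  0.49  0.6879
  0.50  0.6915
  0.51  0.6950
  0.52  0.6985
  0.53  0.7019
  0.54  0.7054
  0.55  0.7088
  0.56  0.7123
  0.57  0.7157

$64.25

T = 0.5;  σ√T = 0.3748
ln(S/K) + (r + σ²/2)T = ln(270/310) + (0.011 + 0.53²/2)·0.5 = -0.1382 + 0.0757 = -0.0624
d₁ = -0.0624 / 0.3748 = -0.1666 ⇒ -0.17
d₂ = d₁ − σ√T = -0.1666 − 0.3748 = -0.5413 ⇒ -0.54
exp(−rT) = exp(−0.011·0.5) = 0.9945
P = 310·0.9945·N(0.54) − 270·N(0.17) = 310·0.9945·0.7054 − 270·0.5675 = 217.4713 − 153.2250 = 64.2463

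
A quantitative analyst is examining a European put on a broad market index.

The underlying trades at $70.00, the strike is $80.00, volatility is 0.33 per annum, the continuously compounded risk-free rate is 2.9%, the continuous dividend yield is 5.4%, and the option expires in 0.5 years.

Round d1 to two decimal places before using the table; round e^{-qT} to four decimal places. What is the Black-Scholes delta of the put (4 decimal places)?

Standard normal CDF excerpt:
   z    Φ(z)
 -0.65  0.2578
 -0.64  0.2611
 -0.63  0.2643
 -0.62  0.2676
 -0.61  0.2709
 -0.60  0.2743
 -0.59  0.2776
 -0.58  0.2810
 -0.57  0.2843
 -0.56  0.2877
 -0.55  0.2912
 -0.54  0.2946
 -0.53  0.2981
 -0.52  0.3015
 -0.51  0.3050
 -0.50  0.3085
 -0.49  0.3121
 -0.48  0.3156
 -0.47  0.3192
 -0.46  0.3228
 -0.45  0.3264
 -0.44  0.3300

-0.6765

σ√T = 0.33·√0.5 = 0.2333
ln(S/K) + (r − q + σ²/2)T = ln(70/80) + (0.029 − 0.054 + 0.33²/2)·0.5 = -0.1335 + 0.0147 = -0.1188
d₁ = -0.1188 / 0.2333 = -0.5091 ≈ -0.51
N(d₁) = N(-0.51) = 0.3050
Δ_put = exp(−qT)·(N(d₁) − 1) = 0.9734·(0.3050 − 1) = -0.6765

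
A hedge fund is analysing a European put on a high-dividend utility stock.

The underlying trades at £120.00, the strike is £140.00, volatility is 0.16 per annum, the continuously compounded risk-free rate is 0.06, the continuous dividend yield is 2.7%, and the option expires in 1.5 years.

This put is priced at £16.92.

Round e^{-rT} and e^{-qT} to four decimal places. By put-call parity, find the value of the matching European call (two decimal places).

£4.21

e^(−qT) = e^(−0.027·1.5) = 0.9603;  e^(−rT) = e^(−0.06·1.5) = 0.9139
Put-call parity: C − P = S·e^(−qT) − K·e^(−rT) = 120·0.9603 − 140·0.9139 = 115.2360 − 127.9460 = -12.7100
C = P + (C − P) = 16.92 + (-12.7100) = 4.2100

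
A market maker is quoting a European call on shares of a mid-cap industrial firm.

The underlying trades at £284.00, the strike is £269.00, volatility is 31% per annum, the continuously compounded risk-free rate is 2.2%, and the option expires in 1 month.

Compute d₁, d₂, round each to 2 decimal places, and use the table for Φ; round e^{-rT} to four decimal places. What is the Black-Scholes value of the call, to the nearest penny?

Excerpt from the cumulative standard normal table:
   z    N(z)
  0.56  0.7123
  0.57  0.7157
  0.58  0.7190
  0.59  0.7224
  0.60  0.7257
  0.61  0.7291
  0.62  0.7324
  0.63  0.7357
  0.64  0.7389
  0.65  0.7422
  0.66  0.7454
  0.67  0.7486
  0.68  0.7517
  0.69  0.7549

σ√T = 0.31 × 0.2887 = 0.0895
ln(S/K) + (r + σ²/2)T = ln(284/269) + (0.022 + 0.31²/2)·0.08333 = 0.0543 + 0.0058 = 0.0601
d₁ = 0.0601 / 0.0895 = 0.6716 which rounds to 0.67
d₂ = d₁ − σ√T = 0.6716 − 0.0895 = 0.5821 which rounds to 0.58
e^(−rT) = e^(−0.022·0.08333) = 0.9982
C = 284·N(0.67) − 269·0.9982·N(0.58) = 284·0.7486 − 269·0.9982·0.7190 = 212.6024 − 193.0629 = 19.5395

£19.54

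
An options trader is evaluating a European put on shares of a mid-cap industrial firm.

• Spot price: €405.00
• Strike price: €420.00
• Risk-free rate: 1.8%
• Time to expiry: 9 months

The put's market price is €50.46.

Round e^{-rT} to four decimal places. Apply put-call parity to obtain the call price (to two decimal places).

e^(−rT) = e^(−0.018·0.75) = 0.9866
Put-call parity: C − P = S − K·e^(−rT) = 405 − 420·0.9866 = 405 − 414.3720 = -9.3720
C = P + (C − P) = 50.46 + (-9.3720) = 41.0880

€41.09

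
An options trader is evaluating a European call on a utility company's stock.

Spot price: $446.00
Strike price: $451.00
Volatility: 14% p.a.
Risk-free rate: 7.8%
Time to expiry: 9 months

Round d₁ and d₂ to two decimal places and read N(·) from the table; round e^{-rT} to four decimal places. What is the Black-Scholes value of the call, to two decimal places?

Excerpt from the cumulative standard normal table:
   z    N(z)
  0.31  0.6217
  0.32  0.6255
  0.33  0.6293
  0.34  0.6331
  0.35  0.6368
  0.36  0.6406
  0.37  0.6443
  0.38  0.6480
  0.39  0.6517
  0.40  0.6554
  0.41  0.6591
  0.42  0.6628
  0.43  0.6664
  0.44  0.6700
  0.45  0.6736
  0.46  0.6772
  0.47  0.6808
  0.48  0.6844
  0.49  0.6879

$32.73

σ√T = 0.14 × 0.8660 = 0.1212
ln(S/K) + (r + σ²/2)T = ln(446/451) + (0.078 + 0.14²/2)·0.75 = -0.0111 + 0.0659 = 0.0547
d₁ = 0.0547 / 0.1212 = 0.4512 ≈ 0.45
d₂ = d₁ − σ√T = 0.4512 − 0.1212 = 0.3299 ≈ 0.33
e^(−rT) = e^(−0.078·0.75) = 0.9432
N(d₁) = N(0.45) = 0.6736;  N(d₂) = N(0.33) = 0.6293
C = 446·0.6736 − 451·0.9432·0.6293 = 300.4256 − 267.6936 = 32.7320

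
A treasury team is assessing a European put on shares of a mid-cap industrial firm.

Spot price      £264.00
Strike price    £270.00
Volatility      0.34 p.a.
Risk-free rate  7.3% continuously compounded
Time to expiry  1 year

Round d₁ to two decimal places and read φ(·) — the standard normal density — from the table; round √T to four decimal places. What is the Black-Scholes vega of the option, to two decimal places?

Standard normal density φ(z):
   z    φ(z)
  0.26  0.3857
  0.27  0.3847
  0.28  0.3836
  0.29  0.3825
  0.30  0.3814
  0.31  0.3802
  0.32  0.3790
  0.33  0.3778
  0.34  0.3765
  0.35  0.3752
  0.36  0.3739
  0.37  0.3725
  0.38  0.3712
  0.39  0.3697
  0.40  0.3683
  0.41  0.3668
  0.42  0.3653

σ√T = 0.34·√1 = 0.3400
d₁ = [ln(264/270) + (0.073 + ½·0.34²)·1] / (σ√T) = (-0.0225 + 0.1308) / 0.3400 = 0.3186 ≈ 0.32
√T = √1 = 1.0000
φ(d₁) = φ(0.32) = 0.3790
vega = S·φ(d₁)·√T = 264·0.3790·1.0000 = 100.0560
(The call has the same vega.)

100.06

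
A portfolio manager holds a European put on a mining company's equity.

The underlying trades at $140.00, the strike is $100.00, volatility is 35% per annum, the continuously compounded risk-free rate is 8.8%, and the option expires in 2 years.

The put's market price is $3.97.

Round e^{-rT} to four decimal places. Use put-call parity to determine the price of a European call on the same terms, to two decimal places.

e^(−rT) = e^(−0.088·2) = 0.8386
Put-call parity: C − P = S − K·e^(−rT) = 140 − 100·0.8386 = 140 − 83.8600 = 56.1400
C = P + (C − P) = 3.97 + (56.1400) = 60.1100

$60.11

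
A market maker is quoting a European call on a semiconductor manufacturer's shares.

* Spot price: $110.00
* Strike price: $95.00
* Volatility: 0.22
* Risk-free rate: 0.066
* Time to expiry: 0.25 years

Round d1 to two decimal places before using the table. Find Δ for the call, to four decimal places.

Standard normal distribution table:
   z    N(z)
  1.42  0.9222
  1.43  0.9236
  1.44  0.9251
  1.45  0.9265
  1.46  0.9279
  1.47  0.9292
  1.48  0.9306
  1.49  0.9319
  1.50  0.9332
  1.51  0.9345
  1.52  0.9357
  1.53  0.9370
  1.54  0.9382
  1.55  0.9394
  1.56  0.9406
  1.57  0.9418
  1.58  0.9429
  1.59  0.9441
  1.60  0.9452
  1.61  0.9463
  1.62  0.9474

T = 0.25;  σ√T = 0.1100
d₁ = [ln(110/95) + (0.066 + 0.22²/2)·0.25] / 0.1100 = [0.1466 + 0.0226] / 0.1100 = 1.5378 ⇒ 1.54
N(d₁) = N(1.54) = 0.9382
Δ_call = N(d₁) = 0.9382

0.9382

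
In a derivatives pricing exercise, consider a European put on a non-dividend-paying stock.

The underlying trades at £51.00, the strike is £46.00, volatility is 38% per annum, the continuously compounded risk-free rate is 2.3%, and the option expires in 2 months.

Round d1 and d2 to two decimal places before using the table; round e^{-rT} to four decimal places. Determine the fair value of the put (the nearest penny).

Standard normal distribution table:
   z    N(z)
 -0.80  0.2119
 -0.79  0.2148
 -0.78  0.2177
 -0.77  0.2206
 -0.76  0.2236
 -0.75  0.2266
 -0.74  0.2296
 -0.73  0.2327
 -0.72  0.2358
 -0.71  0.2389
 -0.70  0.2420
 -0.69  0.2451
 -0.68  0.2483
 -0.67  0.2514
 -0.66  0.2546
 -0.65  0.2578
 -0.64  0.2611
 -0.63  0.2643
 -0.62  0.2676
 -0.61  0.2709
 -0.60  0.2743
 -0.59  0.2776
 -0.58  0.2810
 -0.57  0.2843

σ√T = 0.38 × 0.4082 = 0.1551
d₁ = [ln(51/46) + (0.023 + ½·0.38²)·0.1667] / (σ√T) = (0.1032 + 0.0159) / 0.1551 = 0.7674 ⇒ 0.77
d₂ = 0.7674 − 0.1551 = 0.6123 ⇒ 0.61
exp(−rT) = exp(−0.023·0.1667) = 0.9962
P = 46·0.9962·N(-0.61) − 51·N(-0.77) = 46·0.9962·0.2709 − 51·0.2206 = 12.4140 − 11.2506 = 1.1634

£1.16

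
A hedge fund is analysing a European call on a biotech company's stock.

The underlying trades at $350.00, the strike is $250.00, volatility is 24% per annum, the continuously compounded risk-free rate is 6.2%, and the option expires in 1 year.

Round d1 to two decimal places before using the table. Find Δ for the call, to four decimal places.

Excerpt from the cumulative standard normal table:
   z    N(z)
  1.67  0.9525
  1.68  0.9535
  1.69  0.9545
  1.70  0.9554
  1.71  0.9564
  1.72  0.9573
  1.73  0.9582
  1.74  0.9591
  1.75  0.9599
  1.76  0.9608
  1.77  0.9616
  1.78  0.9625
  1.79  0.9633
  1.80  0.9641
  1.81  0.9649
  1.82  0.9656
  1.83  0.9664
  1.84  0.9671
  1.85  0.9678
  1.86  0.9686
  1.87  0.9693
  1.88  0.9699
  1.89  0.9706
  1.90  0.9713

0.9625

T = 1;  σ√T = 0.2400
ln(S/K) + (r + σ²/2)T = ln(350/250) + (0.062 + 0.24²/2)·1 = 0.3365 + 0.0908 = 0.4273
d₁ = 0.4273 / 0.2400 = 1.7803 ⇒ 1.78
N(d₁) = N(1.78) = 0.9625
Δ_call = N(d₁) = 0.9625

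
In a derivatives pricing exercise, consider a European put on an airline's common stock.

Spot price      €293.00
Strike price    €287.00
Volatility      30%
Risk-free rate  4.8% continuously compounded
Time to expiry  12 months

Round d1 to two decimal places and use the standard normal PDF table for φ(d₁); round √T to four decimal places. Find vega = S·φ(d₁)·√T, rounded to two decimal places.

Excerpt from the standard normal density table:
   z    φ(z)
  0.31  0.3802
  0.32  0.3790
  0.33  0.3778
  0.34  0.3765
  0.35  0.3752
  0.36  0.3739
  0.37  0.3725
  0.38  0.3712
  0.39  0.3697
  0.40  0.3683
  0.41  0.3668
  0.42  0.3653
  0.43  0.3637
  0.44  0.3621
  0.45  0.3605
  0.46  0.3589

σ√T = 0.3 × 1.0000 = 0.3000
d₁ = [ln(293/287) + (0.048 + 0.3²/2)·1] / 0.3000 = [0.0207 + 0.0930] / 0.3000 = 0.3790 → 0.38
√T = √1 = 1.0000
φ(d₁) = φ(0.38) = 0.3712
vega = S·φ(d₁)·√T = 293·0.3712·1.0000 = 108.7616

108.76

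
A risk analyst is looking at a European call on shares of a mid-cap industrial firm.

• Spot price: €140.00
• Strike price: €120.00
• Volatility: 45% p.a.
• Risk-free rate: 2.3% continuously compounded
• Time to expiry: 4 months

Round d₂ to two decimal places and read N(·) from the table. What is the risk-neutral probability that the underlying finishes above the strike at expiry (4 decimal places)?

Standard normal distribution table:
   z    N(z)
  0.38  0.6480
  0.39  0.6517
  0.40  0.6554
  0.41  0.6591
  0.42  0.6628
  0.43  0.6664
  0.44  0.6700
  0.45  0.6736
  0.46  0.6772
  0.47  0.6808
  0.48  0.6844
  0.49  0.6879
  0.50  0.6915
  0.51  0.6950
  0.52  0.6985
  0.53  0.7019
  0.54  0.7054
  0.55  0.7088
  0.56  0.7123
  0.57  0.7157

0.6879

σ√T = 0.45·√0.3333 = 0.2598
d₁ = [ln(140/120) + (0.023 + ½·0.45²)·0.3333] / (σ√T) = (0.1542 + 0.0414) / 0.2598 = 0.7527 ⇒ 0.75
d₂ = 0.7527 − 0.2598 = 0.4929 ⇒ 0.49
Risk-neutral Pr[S_T > K] = N(d₂) = N(0.49) = 0.6879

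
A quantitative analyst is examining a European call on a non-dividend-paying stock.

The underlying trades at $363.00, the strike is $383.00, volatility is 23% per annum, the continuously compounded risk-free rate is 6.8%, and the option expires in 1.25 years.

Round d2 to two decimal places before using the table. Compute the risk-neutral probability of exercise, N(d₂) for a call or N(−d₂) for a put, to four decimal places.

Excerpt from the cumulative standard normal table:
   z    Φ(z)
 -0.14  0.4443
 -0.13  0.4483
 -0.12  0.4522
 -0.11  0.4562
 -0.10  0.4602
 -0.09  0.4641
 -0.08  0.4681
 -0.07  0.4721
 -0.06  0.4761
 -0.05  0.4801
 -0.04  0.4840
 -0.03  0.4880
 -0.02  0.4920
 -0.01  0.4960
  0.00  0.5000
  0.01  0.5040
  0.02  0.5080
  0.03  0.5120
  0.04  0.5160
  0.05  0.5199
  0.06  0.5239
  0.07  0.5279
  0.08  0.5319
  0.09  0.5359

0.4960

σ√T = 0.23·√1.25 = 0.2571
d₁ = [ln(363/383) + (0.068 + 0.23²/2)·1.25] / 0.2571 = [-0.0536 + 0.1181] / 0.2571 = 0.2506 ≈ 0.25
d₂ = d₁ − σ√T = 0.2506 − 0.2571 = -0.0066 ≈ -0.01
Risk-neutral Pr[S_T > K] = N(d₂) = N(-0.01) = 0.4960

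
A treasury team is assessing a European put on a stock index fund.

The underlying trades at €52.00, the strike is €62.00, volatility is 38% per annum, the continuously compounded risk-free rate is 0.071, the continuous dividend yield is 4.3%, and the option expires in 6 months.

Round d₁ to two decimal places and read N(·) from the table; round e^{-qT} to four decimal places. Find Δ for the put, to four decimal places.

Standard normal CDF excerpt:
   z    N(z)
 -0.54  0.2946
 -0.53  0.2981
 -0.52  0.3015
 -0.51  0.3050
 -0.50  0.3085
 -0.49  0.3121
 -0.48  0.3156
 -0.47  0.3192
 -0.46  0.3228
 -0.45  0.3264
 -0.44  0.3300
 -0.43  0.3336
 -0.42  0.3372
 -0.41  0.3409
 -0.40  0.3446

-0.6663

σ√T = 0.38 × 0.7071 = 0.2687
ln(S/K) + (r − q + σ²/2)T = ln(52/62) + (0.071 − 0.043 + 0.38²/2)·0.5 = -0.1759 + 0.0501 = -0.1258
d₁ = -0.1258 / 0.2687 = -0.4681 → -0.47
N(d₁) = N(-0.47) = 0.3192
Δ_put = exp(−qT)·(N(d₁) − 1) = 0.9787·(0.3192 − 1) = -0.6663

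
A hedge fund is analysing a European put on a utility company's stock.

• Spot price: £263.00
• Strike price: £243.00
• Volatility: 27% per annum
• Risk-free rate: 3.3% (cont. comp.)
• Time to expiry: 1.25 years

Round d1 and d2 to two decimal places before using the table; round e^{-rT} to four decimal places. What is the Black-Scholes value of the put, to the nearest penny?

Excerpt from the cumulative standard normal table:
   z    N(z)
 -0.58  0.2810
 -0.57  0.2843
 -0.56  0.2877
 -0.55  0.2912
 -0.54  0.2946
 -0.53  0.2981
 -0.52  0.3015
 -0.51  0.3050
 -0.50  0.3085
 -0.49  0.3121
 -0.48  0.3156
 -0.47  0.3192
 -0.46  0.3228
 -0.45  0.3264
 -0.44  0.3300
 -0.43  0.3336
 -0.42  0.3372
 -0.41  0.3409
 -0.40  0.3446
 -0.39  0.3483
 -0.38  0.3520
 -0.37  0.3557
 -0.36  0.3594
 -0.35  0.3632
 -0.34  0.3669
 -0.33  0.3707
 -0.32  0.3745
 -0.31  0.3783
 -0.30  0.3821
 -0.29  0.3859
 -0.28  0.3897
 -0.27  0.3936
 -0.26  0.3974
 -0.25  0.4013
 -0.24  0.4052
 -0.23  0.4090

£16.99

σ√T = 0.27·√1.25 = 0.3019
d₁ = [ln(263/243) + (0.033 + 0.27²/2)·1.25] / 0.3019 = [0.0791 + 0.0868] / 0.3019 = 0.5496 ≈ 0.55
d₂ = d₁ − σ√T = 0.5496 − 0.3019 = 0.2477 ≈ 0.25
e^(−rT) = e^(−0.033·1.25) = 0.9596
P = 243·0.9596·N(-0.25) − 263·N(-0.55) = 243·0.9596·0.4013 − 263·0.2912 = 93.5763 − 76.5856 = 16.9907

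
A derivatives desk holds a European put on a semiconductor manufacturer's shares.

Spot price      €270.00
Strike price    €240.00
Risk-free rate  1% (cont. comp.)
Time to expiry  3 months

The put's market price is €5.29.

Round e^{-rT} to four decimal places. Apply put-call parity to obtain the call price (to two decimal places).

€35.89

exp(−rT) = exp(−0.01·0.25) = 0.9975
Put-call parity: C − P = S − K·e^(−rT) = 270 − 240·0.9975 = 270 − 239.4000 = 30.6000
C = P + (C − P) = 5.29 + (30.6000) = 35.8900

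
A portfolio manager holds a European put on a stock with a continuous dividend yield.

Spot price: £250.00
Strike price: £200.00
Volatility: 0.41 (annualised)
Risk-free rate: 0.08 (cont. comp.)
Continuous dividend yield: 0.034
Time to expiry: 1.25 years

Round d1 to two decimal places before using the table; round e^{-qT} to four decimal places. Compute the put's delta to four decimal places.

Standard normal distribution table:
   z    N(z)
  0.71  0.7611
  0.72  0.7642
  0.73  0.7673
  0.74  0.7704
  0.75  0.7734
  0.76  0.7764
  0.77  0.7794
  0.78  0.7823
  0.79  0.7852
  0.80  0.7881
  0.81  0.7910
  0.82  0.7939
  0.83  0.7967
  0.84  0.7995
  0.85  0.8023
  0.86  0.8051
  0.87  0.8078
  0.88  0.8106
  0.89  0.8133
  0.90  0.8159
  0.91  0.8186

-0.1922

T = 1.25;  σ√T = 0.4584
d₁ = [ln(250/200) + (0.08 − 0.034 + ½·0.41²)·1.25] / (σ√T) = (0.2231 + 0.1626) / 0.4584 = 0.8414 ⇒ 0.84
N(d₁) = N(0.84) = 0.7995
Δ_put = e^(−qT)·(N(d₁) − 1) = 0.9584·(0.7995 − 1) = -0.1922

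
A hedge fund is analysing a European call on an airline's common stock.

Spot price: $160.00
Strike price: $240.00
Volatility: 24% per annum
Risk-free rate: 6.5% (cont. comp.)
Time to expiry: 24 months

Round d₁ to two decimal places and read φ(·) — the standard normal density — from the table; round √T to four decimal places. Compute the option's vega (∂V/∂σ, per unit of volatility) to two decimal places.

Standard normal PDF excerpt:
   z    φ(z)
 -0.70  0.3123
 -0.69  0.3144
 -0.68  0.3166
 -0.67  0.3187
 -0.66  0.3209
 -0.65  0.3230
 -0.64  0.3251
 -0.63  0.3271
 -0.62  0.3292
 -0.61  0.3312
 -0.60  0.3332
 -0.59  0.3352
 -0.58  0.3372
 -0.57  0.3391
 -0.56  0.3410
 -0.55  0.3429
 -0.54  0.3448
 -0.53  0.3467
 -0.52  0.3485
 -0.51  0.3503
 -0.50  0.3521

T = 2;  σ√T = 0.3394
d₁ = [ln(160/240) + (0.065 + 0.24²/2)·2] / 0.3394 = [-0.4055 + 0.1876] / 0.3394 = -0.6419 ⇒ -0.64
√T = √2 = 1.4142
φ(d₁) = φ(-0.64) = 0.3251
vega = S·φ(d₁)·√T = 160·0.3251·1.4142 = 73.5610

73.56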